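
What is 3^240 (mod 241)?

1

3^1 ≡ 3 (mod 241)
3^2 ≡ 3^2 = 9 ≡ 9 (mod 241)
3^4 ≡ 9^2 = 81 ≡ 81 (mod 241)
3^8 ≡ 81^2 = 6561 ≡ 54 (mod 241)
3^16 ≡ 54^2 = 2916 ≡ 24 (mod 241)
3^32 ≡ 24^2 = 576 ≡ 94 (mod 241)
3^64 ≡ 94^2 = 8836 ≡ 160 (mod 241)
3^128 ≡ 160^2 = 25600 ≡ 54 (mod 241)
240 = 128 + 64 + 32 + 16 in binary powers of 2.
So 3^240 ≡ 54 · 160 · 94 · 24 ≡ 1 (mod 241).
Since the result is 1, base 3 gives no evidence that 241 is composite.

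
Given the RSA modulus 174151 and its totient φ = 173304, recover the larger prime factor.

φ(n) = (p−1)(q−1) = n − (p+q) + 1, so p + q = 174151 − 173304 + 1 = 848.
p and q are the roots of t² − 848t + 174151 = 0.
Discriminant: 848² − 4·174151 = 719104 − 696604 = 22500; √22500 = 150.
q = (848 − 150)/2 = 349, p = (848 + 150)/2 = 499.
Check: 349 · 499 = 174151.

499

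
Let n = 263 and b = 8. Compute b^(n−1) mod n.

1

8^1 ≡ 8 (mod 263)
8^2 ≡ 8^2 = 64 ≡ 64 (mod 263)
8^4 ≡ 64^2 = 4096 ≡ 151 (mod 263)
8^8 ≡ 151^2 = 22801 ≡ 183 (mod 263)
8^16 ≡ 183^2 = 33489 ≡ 88 (mod 263)
8^32 ≡ 88^2 = 7744 ≡ 117 (mod 263)
8^64 ≡ 117^2 = 13689 ≡ 13 (mod 263)
8^128 ≡ 13^2 = 169 ≡ 169 (mod 263)
8^256 ≡ 169^2 = 28561 ≡ 157 (mod 263)
262 = 256 + 4 + 2 in binary powers of 2.
So 8^262 ≡ 157 · 151 · 64 ≡ 1 (mod 263).
Since the result is 1, base 8 gives no evidence that 263 is composite.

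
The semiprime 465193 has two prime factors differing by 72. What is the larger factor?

Since p = q + 72, we have 465193 = q(q + 72), so q² + 72q − 465193 = 0.
Discriminant: 72² + 4·465193 = 5184 + 1860772 = 1865956; √1865956 = 1366.
q = (−72 + 1366)/2 = 647, and p = q + 72 = 719.
Check: 647 · 719 = 465193.

719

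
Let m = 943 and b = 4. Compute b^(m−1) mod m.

836

4^1 ≡ 4 (mod 943)
4^2 ≡ 4^2 = 16 ≡ 16 (mod 943)
4^4 ≡ 16^2 = 256 ≡ 256 (mod 943)
4^8 ≡ 256^2 = 65536 ≡ 469 (mod 943)
4^16 ≡ 469^2 = 219961 ≡ 242 (mod 943)
4^32 ≡ 242^2 = 58564 ≡ 98 (mod 943)
4^64 ≡ 98^2 = 9604 ≡ 174 (mod 943)
4^128 ≡ 174^2 = 30276 ≡ 100 (mod 943)
4^256 ≡ 100^2 = 10000 ≡ 570 (mod 943)
4^512 ≡ 570^2 = 324900 ≡ 508 (mod 943)
942 = 512 + 256 + 128 + 32 + 8 + 4 + 2 in binary powers of 2.
So 4^942 ≡ 508 · 570 · 100 · 98 · 469 · 256 · 16 ≡ 836 (mod 943).
Since 836 ≠ 1, base 4 is a Fermat witness: 943 is composite.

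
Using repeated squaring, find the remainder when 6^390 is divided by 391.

6^1 ≡ 6 (mod 391)
6^2 ≡ 6^2 = 36 ≡ 36 (mod 391)
6^4 ≡ 36^2 = 1296 ≡ 123 (mod 391)
6^8 ≡ 123^2 = 15129 ≡ 271 (mod 391)
6^16 ≡ 271^2 = 73441 ≡ 324 (mod 391)
6^32 ≡ 324^2 = 104976 ≡ 188 (mod 391)
6^64 ≡ 188^2 = 35344 ≡ 154 (mod 391)
6^128 ≡ 154^2 = 23716 ≡ 256 (mod 391)
6^256 ≡ 256^2 = 65536 ≡ 239 (mod 391)
390 = 256 + 128 + 4 + 2 in binary powers of 2.
So 6^390 ≡ 239 · 256 · 123 · 36 ≡ 25 (mod 391).
Since 25 ≠ 1, base 6 is a Fermat witness: 391 is composite.

25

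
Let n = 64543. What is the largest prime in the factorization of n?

64543 = 19 · 3397
3397 = 43 · 79
79 is prime.
So 64543 = 19 · 43 · 79; the largest prime factor is 79.

79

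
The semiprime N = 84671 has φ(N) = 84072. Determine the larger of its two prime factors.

φ(n) = (p−1)(q−1) = n − (p+q) + 1, so p + q = 84671 − 84072 + 1 = 600.
p and q are the roots of t² − 600t + 84671 = 0.
Discriminant: 600² − 4·84671 = 360000 − 338684 = 21316; √21316 = 146.
q = (600 − 146)/2 = 227, p = (600 + 146)/2 = 373.
Check: 227 · 373 = 84671.

373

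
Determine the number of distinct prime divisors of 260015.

5

260015 = 5 · 52003
52003 = 7 · 7429
7429 = 17 · 437
437 = 19 · 23
260015 = 5 · 7 · 17 · 19 · 23, which has 5 distinct prime factors.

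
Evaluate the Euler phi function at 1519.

1260

Factor: 1519 = 7^2 · 31.
φ(1519) = 7^1·(7−1) · (31−1) = 42 · 30 = 1260.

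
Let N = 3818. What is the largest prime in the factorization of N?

83

3818 = 2 · 1909
1909 = 23 · 83
83 is prime.
So 3818 = 2 · 23 · 83; the largest prime factor is 83.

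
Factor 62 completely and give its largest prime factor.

31

62 = 2 · 31
31 is prime.
So 62 = 2 · 31; the largest prime factor is 31.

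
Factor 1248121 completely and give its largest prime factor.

1248121 = 7 · 178303
178303 = 37 · 4819
4819 = 61 · 79
79 is prime.
So 1248121 = 7 · 37 · 61 · 79; the largest prime factor is 79.

79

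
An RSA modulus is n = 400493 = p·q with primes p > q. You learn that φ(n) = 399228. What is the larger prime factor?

647

φ(n) = (p−1)(q−1) = n − (p+q) + 1, so p + q = 400493 − 399228 + 1 = 1266.
p and q are the roots of t² − 1266t + 400493 = 0.
Discriminant: 1266² − 4·400493 = 1602756 − 1601972 = 784; √784 = 28.
q = (1266 − 28)/2 = 619, p = (1266 + 28)/2 = 647.
Check: 619 · 647 = 400493.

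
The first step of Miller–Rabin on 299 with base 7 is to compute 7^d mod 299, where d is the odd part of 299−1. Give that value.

299 − 1 = 298 = 2^1 · 149, so d = 149.
7^1 ≡ 7 (mod 299)
7^2 ≡ 7^2 = 49 ≡ 49 (mod 299)
7^4 ≡ 49^2 = 2401 ≡ 9 (mod 299)
7^8 ≡ 9^2 = 81 ≡ 81 (mod 299)
7^16 ≡ 81^2 = 6561 ≡ 282 (mod 299)
7^32 ≡ 282^2 = 79524 ≡ 289 (mod 299)
7^64 ≡ 289^2 = 83521 ≡ 100 (mod 299)
7^128 ≡ 100^2 = 10000 ≡ 133 (mod 299)
149 = 128 + 16 + 4 + 1 in binary powers of 2.
So 7^149 ≡ 133 · 282 · 9 · 7 ≡ 180 (mod 299).
Squaring chain: 180; never reaches −1, so base 7 is a Miller–Rabin witness that 299 is composite.

180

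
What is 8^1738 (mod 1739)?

159

8^1 ≡ 8 (mod 1739)
8^2 ≡ 8^2 = 64 ≡ 64 (mod 1739)
8^4 ≡ 64^2 = 4096 ≡ 618 (mod 1739)
8^8 ≡ 618^2 = 381924 ≡ 1083 (mod 1739)
8^16 ≡ 1083^2 = 1172889 ≡ 803 (mod 1739)
8^32 ≡ 803^2 = 644809 ≡ 1379 (mod 1739)
8^64 ≡ 1379^2 = 1901641 ≡ 914 (mod 1739)
8^128 ≡ 914^2 = 835396 ≡ 676 (mod 1739)
8^256 ≡ 676^2 = 456976 ≡ 1358 (mod 1739)
8^512 ≡ 1358^2 = 1844164 ≡ 824 (mod 1739)
8^1024 ≡ 824^2 = 678976 ≡ 766 (mod 1739)
1738 = 1024 + 512 + 128 + 64 + 8 + 2 in binary powers of 2.
So 8^1738 ≡ 766 · 824 · 676 · 914 · 1083 · 64 ≡ 159 (mod 1739).
Since 159 ≠ 1, base 8 is a Fermat witness: 1739 is composite.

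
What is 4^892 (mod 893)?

4^1 ≡ 4 (mod 893)
4^2 ≡ 4^2 = 16 ≡ 16 (mod 893)
4^4 ≡ 16^2 = 256 ≡ 256 (mod 893)
4^8 ≡ 256^2 = 65536 ≡ 347 (mod 893)
4^16 ≡ 347^2 = 120409 ≡ 747 (mod 893)
4^32 ≡ 747^2 = 558009 ≡ 777 (mod 893)
4^64 ≡ 777^2 = 603729 ≡ 61 (mod 893)
4^128 ≡ 61^2 = 3721 ≡ 149 (mod 893)
4^256 ≡ 149^2 = 22201 ≡ 769 (mod 893)
4^512 ≡ 769^2 = 591361 ≡ 195 (mod 893)
892 = 512 + 256 + 64 + 32 + 16 + 8 + 4 in binary powers of 2.
So 4^892 ≡ 195 · 769 · 61 · 777 · 747 · 347 · 256 ≡ 61 (mod 893).
Since 61 ≠ 1, base 4 is a Fermat witness: 893 is composite.

61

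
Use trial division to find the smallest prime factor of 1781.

1781 is odd.
Digit sum 17, not divisible by 3.
Ends in 1: not divisible by 5.
7: 1781 = 7·254 + 3
11: 1781 = 11·161 + 10
13: 1781 = 13·137

13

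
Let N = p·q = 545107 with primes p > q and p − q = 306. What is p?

907

Since p = q + 306, we have 545107 = q(q + 306), so q² + 306q − 545107 = 0.
Discriminant: 306² + 4·545107 = 93636 + 2180428 = 2274064; √2274064 = 1508.
q = (−306 + 1508)/2 = 601, and p = q + 306 = 907.
Check: 601 · 907 = 545107.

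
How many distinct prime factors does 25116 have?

25116 = 2^2 · 6279
6279 = 3 · 2093
2093 = 7 · 299
299 = 13 · 23
25116 = 2^2 · 3 · 7 · 13 · 23, which has 5 distinct prime factors.

5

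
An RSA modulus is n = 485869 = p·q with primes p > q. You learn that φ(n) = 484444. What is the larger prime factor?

φ(n) = (p−1)(q−1) = n − (p+q) + 1, so p + q = 485869 − 484444 + 1 = 1426.
p and q are the roots of t² − 1426t + 485869 = 0.
Discriminant: 1426² − 4·485869 = 2033476 − 1943476 = 90000; √90000 = 300.
q = (1426 − 300)/2 = 563, p = (1426 + 300)/2 = 863.
Check: 563 · 863 = 485869.

863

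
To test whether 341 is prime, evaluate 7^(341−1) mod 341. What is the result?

56

7^1 ≡ 7 (mod 341)
7^2 ≡ 7^2 = 49 ≡ 49 (mod 341)
7^4 ≡ 49^2 = 2401 ≡ 14 (mod 341)
7^8 ≡ 14^2 = 196 ≡ 196 (mod 341)
7^16 ≡ 196^2 = 38416 ≡ 224 (mod 341)
7^32 ≡ 224^2 = 50176 ≡ 49 (mod 341)
7^64 ≡ 49^2 = 2401 ≡ 14 (mod 341)
7^128 ≡ 14^2 = 196 ≡ 196 (mod 341)
7^256 ≡ 196^2 = 38416 ≡ 224 (mod 341)
340 = 256 + 64 + 16 + 4 in binary powers of 2.
So 7^340 ≡ 224 · 14 · 224 · 14 ≡ 56 (mod 341).
Since 56 ≠ 1, base 7 is a Fermat witness: 341 is composite.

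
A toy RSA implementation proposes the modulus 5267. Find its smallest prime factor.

23

5267 is odd.
Digit sum 20, not divisible by 3.
Ends in 7: not divisible by 5.
7: 5267 = 7·752 + 3
11: 5267 = 11·478 + 9
13: 5267 = 13·405 + 2
17: 5267 = 17·309 + 14
19: 5267 = 19·277 + 4
23: 5267 = 23·229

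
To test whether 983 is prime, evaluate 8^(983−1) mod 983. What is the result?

8^1 ≡ 8 (mod 983)
8^2 ≡ 8^2 = 64 ≡ 64 (mod 983)
8^4 ≡ 64^2 = 4096 ≡ 164 (mod 983)
8^8 ≡ 164^2 = 26896 ≡ 355 (mod 983)
8^16 ≡ 355^2 = 126025 ≡ 201 (mod 983)
8^32 ≡ 201^2 = 40401 ≡ 98 (mod 983)
8^64 ≡ 98^2 = 9604 ≡ 757 (mod 983)
8^128 ≡ 757^2 = 573049 ≡ 943 (mod 983)
8^256 ≡ 943^2 = 889249 ≡ 617 (mod 983)
8^512 ≡ 617^2 = 380689 ≡ 268 (mod 983)
982 = 512 + 256 + 128 + 64 + 16 + 4 + 2 in binary powers of 2.
So 8^982 ≡ 268 · 617 · 943 · 757 · 201 · 164 · 64 ≡ 1 (mod 983).
Since the result is 1, base 8 gives no evidence that 983 is composite.

1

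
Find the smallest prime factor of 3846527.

3846527 is odd.
Digit sum 35, not divisible by 3.
Ends in 7: not divisible by 5.
7: 3846527 = 7·549503 + 6
11: 3846527 = 11·349684 + 3
13: 3846527 = 13·295886 + 9
17: 3846527 = 17·226266 + 5
19: 3846527 = 19·202448 + 15
23: 3846527 = 23·167240 + 7
29: 3846527 = 29·132638 + 25
31: 3846527 = 31·124081 + 16
37: 3846527 = 37·103960 + 7
41: 3846527 = 41·93817 + 30
43: 3846527 = 43·89454 + 5
47: 3846527 = 47·81841

47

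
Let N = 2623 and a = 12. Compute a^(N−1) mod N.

790

12^1 ≡ 12 (mod 2623)
12^2 ≡ 12^2 = 144 ≡ 144 (mod 2623)
12^4 ≡ 144^2 = 20736 ≡ 2375 (mod 2623)
12^8 ≡ 2375^2 = 5640625 ≡ 1175 (mod 2623)
12^16 ≡ 1175^2 = 1380625 ≡ 927 (mod 2623)
12^32 ≡ 927^2 = 859329 ≡ 1608 (mod 2623)
12^64 ≡ 1608^2 = 2585664 ≡ 2009 (mod 2623)
12^128 ≡ 2009^2 = 4036081 ≡ 1907 (mod 2623)
12^256 ≡ 1907^2 = 3636649 ≡ 1171 (mod 2623)
12^512 ≡ 1171^2 = 1371241 ≡ 2035 (mod 2623)
12^1024 ≡ 2035^2 = 4141225 ≡ 2131 (mod 2623)
12^2048 ≡ 2131^2 = 4541161 ≡ 748 (mod 2623)
2622 = 2048 + 512 + 32 + 16 + 8 + 4 + 2 in binary powers of 2.
So 12^2622 ≡ 748 · 2035 · 1608 · 927 · 1175 · 2375 · 144 ≡ 790 (mod 2623).
Since 790 ≠ 1, base 12 is a Fermat witness: 2623 is composite.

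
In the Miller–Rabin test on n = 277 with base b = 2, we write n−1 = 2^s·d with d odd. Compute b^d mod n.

277 − 1 = 276 = 2^2 · 69, so d = 69.
2^1 ≡ 2 (mod 277)
2^2 ≡ 2^2 = 4 ≡ 4 (mod 277)
2^4 ≡ 4^2 = 16 ≡ 16 (mod 277)
2^8 ≡ 16^2 = 256 ≡ 256 (mod 277)
2^16 ≡ 256^2 = 65536 ≡ 164 (mod 277)
2^32 ≡ 164^2 = 26896 ≡ 27 (mod 277)
2^64 ≡ 27^2 = 729 ≡ 175 (mod 277)
69 = 64 + 4 + 1 in binary powers of 2.
So 2^69 ≡ 175 · 16 · 2 ≡ 60 (mod 277).
Squaring chain: 60 → 276; reaches −1, so base 2 does not prove 277 composite.

60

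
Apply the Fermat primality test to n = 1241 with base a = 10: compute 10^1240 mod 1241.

220

10^1 ≡ 10 (mod 1241)
10^2 ≡ 10^2 = 100 ≡ 100 (mod 1241)
10^4 ≡ 100^2 = 10000 ≡ 72 (mod 1241)
10^8 ≡ 72^2 = 5184 ≡ 220 (mod 1241)
10^16 ≡ 220^2 = 48400 ≡ 1 (mod 1241)
10^32 ≡ 1^2 = 1 ≡ 1 (mod 1241)
10^64 ≡ 1^2 = 1 ≡ 1 (mod 1241)
10^128 ≡ 1^2 = 1 ≡ 1 (mod 1241)
10^256 ≡ 1^2 = 1 ≡ 1 (mod 1241)
10^512 ≡ 1^2 = 1 ≡ 1 (mod 1241)
10^1024 ≡ 1^2 = 1 ≡ 1 (mod 1241)
1240 = 1024 + 128 + 64 + 16 + 8 in binary powers of 2.
So 10^1240 ≡ 1 · 1 · 1 · 1 · 220 ≡ 220 (mod 1241).
Since 220 ≠ 1, base 10 is a Fermat witness: 1241 is composite.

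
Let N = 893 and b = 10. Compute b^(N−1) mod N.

332

10^1 ≡ 10 (mod 893)
10^2 ≡ 10^2 = 100 ≡ 100 (mod 893)
10^4 ≡ 100^2 = 10000 ≡ 177 (mod 893)
10^8 ≡ 177^2 = 31329 ≡ 74 (mod 893)
10^16 ≡ 74^2 = 5476 ≡ 118 (mod 893)
10^32 ≡ 118^2 = 13924 ≡ 529 (mod 893)
10^64 ≡ 529^2 = 279841 ≡ 332 (mod 893)
10^128 ≡ 332^2 = 110224 ≡ 385 (mod 893)
10^256 ≡ 385^2 = 148225 ≡ 880 (mod 893)
10^512 ≡ 880^2 = 774400 ≡ 169 (mod 893)
892 = 512 + 256 + 64 + 32 + 16 + 8 + 4 in binary powers of 2.
So 10^892 ≡ 169 · 880 · 332 · 529 · 118 · 74 · 177 ≡ 332 (mod 893).
Since 332 ≠ 1, base 10 is a Fermat witness: 893 is composite.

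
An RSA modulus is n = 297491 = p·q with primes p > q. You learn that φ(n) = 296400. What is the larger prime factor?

571

φ(n) = (p−1)(q−1) = n − (p+q) + 1, so p + q = 297491 − 296400 + 1 = 1092.
p and q are the roots of t² − 1092t + 297491 = 0.
Discriminant: 1092² − 4·297491 = 1192464 − 1189964 = 2500; √2500 = 50.
q = (1092 − 50)/2 = 521, p = (1092 + 50)/2 = 571.
Check: 521 · 571 = 297491.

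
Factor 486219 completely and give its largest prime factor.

67

486219 = 3 · 162073
162073 = 41 · 3953
3953 = 59 · 67
67 is prime.
So 486219 = 3 · 41 · 59 · 67; the largest prime factor is 67.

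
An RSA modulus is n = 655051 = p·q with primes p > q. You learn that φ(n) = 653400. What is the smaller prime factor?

φ(n) = (p−1)(q−1) = n − (p+q) + 1, so p + q = 655051 − 653400 + 1 = 1652.
p and q are the roots of t² − 1652t + 655051 = 0.
Discriminant: 1652² − 4·655051 = 2729104 − 2620204 = 108900; √108900 = 330.
q = (1652 − 330)/2 = 661, p = (1652 + 330)/2 = 991.
Check: 661 · 991 = 655051.

661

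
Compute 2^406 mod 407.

284

2^1 ≡ 2 (mod 407)
2^2 ≡ 2^2 = 4 ≡ 4 (mod 407)
2^4 ≡ 4^2 = 16 ≡ 16 (mod 407)
2^8 ≡ 16^2 = 256 ≡ 256 (mod 407)
2^16 ≡ 256^2 = 65536 ≡ 9 (mod 407)
2^32 ≡ 9^2 = 81 ≡ 81 (mod 407)
2^64 ≡ 81^2 = 6561 ≡ 49 (mod 407)
2^128 ≡ 49^2 = 2401 ≡ 366 (mod 407)
2^256 ≡ 366^2 = 133956 ≡ 53 (mod 407)
406 = 256 + 128 + 16 + 4 + 2 in binary powers of 2.
So 2^406 ≡ 53 · 366 · 9 · 16 · 4 ≡ 284 (mod 407).
Since 284 ≠ 1, base 2 is a Fermat witness: 407 is composite.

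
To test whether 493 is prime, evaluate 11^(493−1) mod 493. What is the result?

285

11^1 ≡ 11 (mod 493)
11^2 ≡ 11^2 = 121 ≡ 121 (mod 493)
11^4 ≡ 121^2 = 14641 ≡ 344 (mod 493)
11^8 ≡ 344^2 = 118336 ≡ 16 (mod 493)
11^16 ≡ 16^2 = 256 ≡ 256 (mod 493)
11^32 ≡ 256^2 = 65536 ≡ 460 (mod 493)
11^64 ≡ 460^2 = 211600 ≡ 103 (mod 493)
11^128 ≡ 103^2 = 10609 ≡ 256 (mod 493)
11^256 ≡ 256^2 = 65536 ≡ 460 (mod 493)
492 = 256 + 128 + 64 + 32 + 8 + 4 in binary powers of 2.
So 11^492 ≡ 460 · 256 · 103 · 460 · 16 · 344 ≡ 285 (mod 493).
Since 285 ≠ 1, base 11 is a Fermat witness: 493 is composite.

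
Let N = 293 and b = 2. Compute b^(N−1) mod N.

2^1 ≡ 2 (mod 293)
2^2 ≡ 2^2 = 4 ≡ 4 (mod 293)
2^4 ≡ 4^2 = 16 ≡ 16 (mod 293)
2^8 ≡ 16^2 = 256 ≡ 256 (mod 293)
2^16 ≡ 256^2 = 65536 ≡ 197 (mod 293)
2^32 ≡ 197^2 = 38809 ≡ 133 (mod 293)
2^64 ≡ 133^2 = 17689 ≡ 109 (mod 293)
2^128 ≡ 109^2 = 11881 ≡ 161 (mod 293)
2^256 ≡ 161^2 = 25921 ≡ 137 (mod 293)
292 = 256 + 32 + 4 in binary powers of 2.
So 2^292 ≡ 137 · 133 · 16 ≡ 1 (mod 293).
Since the result is 1, base 2 gives no evidence that 293 is composite.

1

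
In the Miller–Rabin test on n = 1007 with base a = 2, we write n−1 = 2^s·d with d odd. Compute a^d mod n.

1007 − 1 = 1006 = 2^1 · 503, so d = 503.
2^1 ≡ 2 (mod 1007)
2^2 ≡ 2^2 = 4 ≡ 4 (mod 1007)
2^4 ≡ 4^2 = 16 ≡ 16 (mod 1007)
2^8 ≡ 16^2 = 256 ≡ 256 (mod 1007)
2^16 ≡ 256^2 = 65536 ≡ 81 (mod 1007)
2^32 ≡ 81^2 = 6561 ≡ 519 (mod 1007)
2^64 ≡ 519^2 = 269361 ≡ 492 (mod 1007)
2^128 ≡ 492^2 = 242064 ≡ 384 (mod 1007)
2^256 ≡ 384^2 = 147456 ≡ 434 (mod 1007)
503 = 256 + 128 + 64 + 32 + 16 + 4 + 2 + 1 in binary powers of 2.
So 2^503 ≡ 434 · 384 · 492 · 519 · 81 · 16 · 4 · 2 ≡ 124 (mod 1007).
Squaring chain: 124; never reaches −1, so base 2 is a Miller–Rabin witness that 1007 is composite.

124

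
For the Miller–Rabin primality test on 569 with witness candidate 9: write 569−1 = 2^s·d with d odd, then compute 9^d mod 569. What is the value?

569 − 1 = 568 = 2^3 · 71, so d = 71.
9^1 ≡ 9 (mod 569)
9^2 ≡ 9^2 = 81 ≡ 81 (mod 569)
9^4 ≡ 81^2 = 6561 ≡ 302 (mod 569)
9^8 ≡ 302^2 = 91204 ≡ 164 (mod 569)
9^16 ≡ 164^2 = 26896 ≡ 153 (mod 569)
9^32 ≡ 153^2 = 23409 ≡ 80 (mod 569)
9^64 ≡ 80^2 = 6400 ≡ 141 (mod 569)
71 = 64 + 4 + 2 + 1 in binary powers of 2.
So 9^71 ≡ 141 · 302 · 81 · 9 ≡ 483 (mod 569).
Squaring chain: 483 → 568 → 1; reaches −1, so base 9 does not prove 569 composite.

483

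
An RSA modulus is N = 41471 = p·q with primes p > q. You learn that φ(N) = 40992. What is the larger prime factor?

367

φ(n) = (p−1)(q−1) = n − (p+q) + 1, so p + q = 41471 − 40992 + 1 = 480.
p and q are the roots of t² − 480t + 41471 = 0.
Discriminant: 480² − 4·41471 = 230400 − 165884 = 64516; √64516 = 254.
q = (480 − 254)/2 = 113, p = (480 + 254)/2 = 367.
Check: 113 · 367 = 41471.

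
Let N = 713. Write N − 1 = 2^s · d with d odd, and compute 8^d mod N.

376

713 − 1 = 712 = 2^3 · 89, so d = 89.
8^1 ≡ 8 (mod 713)
8^2 ≡ 8^2 = 64 ≡ 64 (mod 713)
8^4 ≡ 64^2 = 4096 ≡ 531 (mod 713)
8^8 ≡ 531^2 = 281961 ≡ 326 (mod 713)
8^16 ≡ 326^2 = 106276 ≡ 39 (mod 713)
8^32 ≡ 39^2 = 1521 ≡ 95 (mod 713)
8^64 ≡ 95^2 = 9025 ≡ 469 (mod 713)
89 = 64 + 16 + 8 + 1 in binary powers of 2.
So 8^89 ≡ 469 · 39 · 326 · 8 ≡ 376 (mod 713).
Squaring chain: 376 → 202 → 163; never reaches −1, so base 8 is a Miller–Rabin witness that 713 is composite.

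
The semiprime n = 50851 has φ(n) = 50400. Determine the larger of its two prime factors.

241

φ(n) = (p−1)(q−1) = n − (p+q) + 1, so p + q = 50851 − 50400 + 1 = 452.
p and q are the roots of t² − 452t + 50851 = 0.
Discriminant: 452² − 4·50851 = 204304 − 203404 = 900; √900 = 30.
q = (452 − 30)/2 = 211, p = (452 + 30)/2 = 241.
Check: 211 · 241 = 50851.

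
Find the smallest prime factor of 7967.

31

7967 is odd.
Digit sum 29, not divisible by 3.
Ends in 7: not divisible by 5.
7: 7967 = 7·1138 + 1
11: 7967 = 11·724 + 3
13: 7967 = 13·612 + 11
17: 7967 = 17·468 + 11
19: 7967 = 19·419 + 6
23: 7967 = 23·346 + 9
29: 7967 = 29·274 + 21
31: 7967 = 31·257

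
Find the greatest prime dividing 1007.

1007 = 19 · 53
53 is prime.
So 1007 = 19 · 53; the largest prime factor is 53.

53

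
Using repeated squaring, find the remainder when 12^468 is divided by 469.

12^1 ≡ 12 (mod 469)
12^2 ≡ 12^2 = 144 ≡ 144 (mod 469)
12^4 ≡ 144^2 = 20736 ≡ 100 (mod 469)
12^8 ≡ 100^2 = 10000 ≡ 151 (mod 469)
12^16 ≡ 151^2 = 22801 ≡ 289 (mod 469)
12^32 ≡ 289^2 = 83521 ≡ 39 (mod 469)
12^64 ≡ 39^2 = 1521 ≡ 114 (mod 469)
12^128 ≡ 114^2 = 12996 ≡ 333 (mod 469)
12^256 ≡ 333^2 = 110889 ≡ 205 (mod 469)
468 = 256 + 128 + 64 + 16 + 4 in binary powers of 2.
So 12^468 ≡ 205 · 333 · 114 · 289 · 100 ≡ 330 (mod 469).
Since 330 ≠ 1, base 12 is a Fermat witness: 469 is composite.

330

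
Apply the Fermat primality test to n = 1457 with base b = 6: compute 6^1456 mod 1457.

521

6^1 ≡ 6 (mod 1457)
6^2 ≡ 6^2 = 36 ≡ 36 (mod 1457)
6^4 ≡ 36^2 = 1296 ≡ 1296 (mod 1457)
6^8 ≡ 1296^2 = 1679616 ≡ 1152 (mod 1457)
6^16 ≡ 1152^2 = 1327104 ≡ 1234 (mod 1457)
6^32 ≡ 1234^2 = 1522756 ≡ 191 (mod 1457)
6^64 ≡ 191^2 = 36481 ≡ 56 (mod 1457)
6^128 ≡ 56^2 = 3136 ≡ 222 (mod 1457)
6^256 ≡ 222^2 = 49284 ≡ 1203 (mod 1457)
6^512 ≡ 1203^2 = 1447209 ≡ 408 (mod 1457)
6^1024 ≡ 408^2 = 166464 ≡ 366 (mod 1457)
1456 = 1024 + 256 + 128 + 32 + 16 in binary powers of 2.
So 6^1456 ≡ 366 · 1203 · 222 · 191 · 1234 ≡ 521 (mod 1457).
Since 521 ≠ 1, base 6 is a Fermat witness: 1457 is composite.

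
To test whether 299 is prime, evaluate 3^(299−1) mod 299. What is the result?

3

3^1 ≡ 3 (mod 299)
3^2 ≡ 3^2 = 9 ≡ 9 (mod 299)
3^4 ≡ 9^2 = 81 ≡ 81 (mod 299)
3^8 ≡ 81^2 = 6561 ≡ 282 (mod 299)
3^16 ≡ 282^2 = 79524 ≡ 289 (mod 299)
3^32 ≡ 289^2 = 83521 ≡ 100 (mod 299)
3^64 ≡ 100^2 = 10000 ≡ 133 (mod 299)
3^128 ≡ 133^2 = 17689 ≡ 48 (mod 299)
3^256 ≡ 48^2 = 2304 ≡ 211 (mod 299)
298 = 256 + 32 + 8 + 2 in binary powers of 2.
So 3^298 ≡ 211 · 100 · 282 · 9 ≡ 3 (mod 299).
Since 3 ≠ 1, base 3 is a Fermat witness: 299 is composite.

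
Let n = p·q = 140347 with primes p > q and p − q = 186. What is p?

479

Since p = q + 186, we have 140347 = q(q + 186), so q² + 186q − 140347 = 0.
Discriminant: 186² + 4·140347 = 34596 + 561388 = 595984; √595984 = 772.
q = (−186 + 772)/2 = 293, and p = q + 186 = 479.
Check: 293 · 479 = 140347.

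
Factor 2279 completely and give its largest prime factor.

53

2279 = 43 · 53
53 is prime.
So 2279 = 43 · 53; the largest prime factor is 53.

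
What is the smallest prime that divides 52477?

52477 is odd.
Digit sum 25, not divisible by 3.
Ends in 7: not divisible by 5.
7: 52477 = 7·7496 + 5
11: 52477 = 11·4770 + 7
13: 52477 = 13·4036 + 9
17: 52477 = 17·3086 + 15
19: 52477 = 19·2761 + 18
23: 52477 = 23·2281 + 14
29: 52477 = 29·1809 + 16
31: 52477 = 31·1692 + 25
37: 52477 = 37·1418 + 11
41: 52477 = 41·1279 + 38
43: 52477 = 43·1220 + 17
47: 52477 = 47·1116 + 25
53: 52477 = 53·990 + 7
59: 52477 = 59·889 + 26
61: 52477 = 61·860 + 17
67: 52477 = 67·783 + 16
71: 52477 = 71·739 + 8
73: 52477 = 73·718 + 63
79: 52477 = 79·664 + 21
83: 52477 = 83·632 + 21
89: 52477 = 89·589 + 56
97: 52477 = 97·541

97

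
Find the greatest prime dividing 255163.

89

255163 = 47 · 5429
5429 = 61 · 89
89 is prime.
So 255163 = 47 · 61 · 89; the largest prime factor is 89.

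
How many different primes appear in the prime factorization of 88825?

4

88825 = 5^2 · 3553
3553 = 11 · 323
323 = 17 · 19
88825 = 5^2 · 11 · 17 · 19, which has 4 distinct prime factors.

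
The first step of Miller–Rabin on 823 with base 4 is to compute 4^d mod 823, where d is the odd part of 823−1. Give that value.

823 − 1 = 822 = 2^1 · 411, so d = 411.
4^1 ≡ 4 (mod 823)
4^2 ≡ 4^2 = 16 ≡ 16 (mod 823)
4^4 ≡ 16^2 = 256 ≡ 256 (mod 823)
4^8 ≡ 256^2 = 65536 ≡ 519 (mod 823)
4^16 ≡ 519^2 = 269361 ≡ 240 (mod 823)
4^32 ≡ 240^2 = 57600 ≡ 813 (mod 823)
4^64 ≡ 813^2 = 660969 ≡ 100 (mod 823)
4^128 ≡ 100^2 = 10000 ≡ 124 (mod 823)
4^256 ≡ 124^2 = 15376 ≡ 562 (mod 823)
411 = 256 + 128 + 16 + 8 + 2 + 1 in binary powers of 2.
So 4^411 ≡ 562 · 124 · 240 · 519 · 16 · 4 ≡ 1 (mod 823).
Since 4^d ≡ 1 (mod 823), base 4 does not prove 823 composite.

1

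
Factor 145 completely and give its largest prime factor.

145 = 5 · 29
29 is prime.
So 145 = 5 · 29; the largest prime factor is 29.

29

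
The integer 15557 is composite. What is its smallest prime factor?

47

15557 is odd.
Digit sum 23, not divisible by 3.
Ends in 7: not divisible by 5.
7: 15557 = 7·2222 + 3
11: 15557 = 11·1414 + 3
13: 15557 = 13·1196 + 9
17: 15557 = 17·915 + 2
19: 15557 = 19·818 + 15
23: 15557 = 23·676 + 9
29: 15557 = 29·536 + 13
31: 15557 = 31·501 + 26
37: 15557 = 37·420 + 17
41: 15557 = 41·379 + 18
43: 15557 = 43·361 + 34
47: 15557 = 47·331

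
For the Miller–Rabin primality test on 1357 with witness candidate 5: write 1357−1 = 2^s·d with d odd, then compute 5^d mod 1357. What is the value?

724

1357 − 1 = 1356 = 2^2 · 339, so d = 339.
5^1 ≡ 5 (mod 1357)
5^2 ≡ 5^2 = 25 ≡ 25 (mod 1357)
5^4 ≡ 25^2 = 625 ≡ 625 (mod 1357)
5^8 ≡ 625^2 = 390625 ≡ 1166 (mod 1357)
5^16 ≡ 1166^2 = 1359556 ≡ 1199 (mod 1357)
5^32 ≡ 1199^2 = 1437601 ≡ 538 (mod 1357)
5^64 ≡ 538^2 = 289444 ≡ 403 (mod 1357)
5^128 ≡ 403^2 = 162409 ≡ 926 (mod 1357)
5^256 ≡ 926^2 = 857476 ≡ 1209 (mod 1357)
339 = 256 + 64 + 16 + 2 + 1 in binary powers of 2.
So 5^339 ≡ 1209 · 403 · 1199 · 25 · 5 ≡ 724 (mod 1357).
Squaring chain: 724 → 374; never reaches −1, so base 5 is a Miller–Rabin witness that 1357 is composite.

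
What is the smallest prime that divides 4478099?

4478099 is odd.
Digit sum 41, not divisible by 3.
Ends in 9: not divisible by 5.
7: 4478099 = 7·639728 + 3
11: 4478099 = 11·407099 + 10
13: 4478099 = 13·344469 + 2
17: 4478099 = 17·263417 + 10
19: 4478099 = 19·235689 + 8
23: 4478099 = 23·194699 + 22
29: 4478099 = 29·154417 + 6
31: 4478099 = 31·144454 + 25
37: 4478099 = 37·121029 + 26
41: 4478099 = 41·109221 + 38
43: 4478099 = 43·104141 + 36
47: 4478099 = 47·95278 + 33
53: 4478099 = 53·84492 + 23
59: 4478099 = 59·75899 + 58
61: 4478099 = 61·73411 + 28
67: 4478099 = 67·66837 + 20
71: 4478099 = 71·63071 + 58
73: 4478099 = 73·61343 + 60
79: 4478099 = 79·56684 + 63
83: 4478099 = 83·53953

83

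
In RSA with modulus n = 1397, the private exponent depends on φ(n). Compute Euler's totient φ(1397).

1260

Factor: 1397 = 11 · 127.
φ(1397) = (11−1) · (127−1) = 10 · 126 = 1260.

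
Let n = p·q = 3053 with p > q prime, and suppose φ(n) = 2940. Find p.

71

φ(n) = (p−1)(q−1) = n − (p+q) + 1, so p + q = 3053 − 2940 + 1 = 114.
p and q are the roots of t² − 114t + 3053 = 0.
Discriminant: 114² − 4·3053 = 12996 − 12212 = 784; √784 = 28.
q = (114 − 28)/2 = 43, p = (114 + 28)/2 = 71.
Check: 43 · 71 = 3053.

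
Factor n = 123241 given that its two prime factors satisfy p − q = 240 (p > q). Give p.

491

Since p = q + 240, we have 123241 = q(q + 240), so q² + 240q − 123241 = 0.
Discriminant: 240² + 4·123241 = 57600 + 492964 = 550564; √550564 = 742.
q = (−240 + 742)/2 = 251, and p = q + 240 = 491.
Check: 251 · 491 = 123241.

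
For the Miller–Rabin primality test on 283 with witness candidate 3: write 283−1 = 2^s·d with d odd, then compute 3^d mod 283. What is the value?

283 − 1 = 282 = 2^1 · 141, so d = 141.
3^1 ≡ 3 (mod 283)
3^2 ≡ 3^2 = 9 ≡ 9 (mod 283)
3^4 ≡ 9^2 = 81 ≡ 81 (mod 283)
3^8 ≡ 81^2 = 6561 ≡ 52 (mod 283)
3^16 ≡ 52^2 = 2704 ≡ 157 (mod 283)
3^32 ≡ 157^2 = 24649 ≡ 28 (mod 283)
3^64 ≡ 28^2 = 784 ≡ 218 (mod 283)
3^128 ≡ 218^2 = 47524 ≡ 263 (mod 283)
141 = 128 + 8 + 4 + 1 in binary powers of 2.
So 3^141 ≡ 263 · 52 · 81 · 3 ≡ 282 (mod 283).
Since 3^d ≡ 282 (mod 283), base 3 does not prove 283 composite.

282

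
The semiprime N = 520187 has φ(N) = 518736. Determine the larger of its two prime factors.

φ(n) = (p−1)(q−1) = n − (p+q) + 1, so p + q = 520187 − 518736 + 1 = 1452.
p and q are the roots of t² − 1452t + 520187 = 0.
Discriminant: 1452² − 4·520187 = 2108304 − 2080748 = 27556; √27556 = 166.
q = (1452 − 166)/2 = 643, p = (1452 + 166)/2 = 809.
Check: 643 · 809 = 520187.

809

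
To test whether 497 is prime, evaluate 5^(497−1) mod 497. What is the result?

289

5^1 ≡ 5 (mod 497)
5^2 ≡ 5^2 = 25 ≡ 25 (mod 497)
5^4 ≡ 25^2 = 625 ≡ 128 (mod 497)
5^8 ≡ 128^2 = 16384 ≡ 480 (mod 497)
5^16 ≡ 480^2 = 230400 ≡ 289 (mod 497)
5^32 ≡ 289^2 = 83521 ≡ 25 (mod 497)
5^64 ≡ 25^2 = 625 ≡ 128 (mod 497)
5^128 ≡ 128^2 = 16384 ≡ 480 (mod 497)
5^256 ≡ 480^2 = 230400 ≡ 289 (mod 497)
496 = 256 + 128 + 64 + 32 + 16 in binary powers of 2.
So 5^496 ≡ 289 · 480 · 128 · 25 · 289 ≡ 289 (mod 497).
Since 289 ≠ 1, base 5 is a Fermat witness: 497 is composite.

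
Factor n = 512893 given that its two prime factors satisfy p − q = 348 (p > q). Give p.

911

Since p = q + 348, we have 512893 = q(q + 348), so q² + 348q − 512893 = 0.
Discriminant: 348² + 4·512893 = 121104 + 2051572 = 2172676; √2172676 = 1474.
q = (−348 + 1474)/2 = 563, and p = q + 348 = 911.
Check: 563 · 911 = 512893.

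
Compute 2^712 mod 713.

2^1 ≡ 2 (mod 713)
2^2 ≡ 2^2 = 4 ≡ 4 (mod 713)
2^4 ≡ 4^2 = 16 ≡ 16 (mod 713)
2^8 ≡ 16^2 = 256 ≡ 256 (mod 713)
2^16 ≡ 256^2 = 65536 ≡ 653 (mod 713)
2^32 ≡ 653^2 = 426409 ≡ 35 (mod 713)
2^64 ≡ 35^2 = 1225 ≡ 512 (mod 713)
2^128 ≡ 512^2 = 262144 ≡ 473 (mod 713)
2^256 ≡ 473^2 = 223729 ≡ 560 (mod 713)
2^512 ≡ 560^2 = 313600 ≡ 593 (mod 713)
712 = 512 + 128 + 64 + 8 in binary powers of 2.
So 2^712 ≡ 593 · 473 · 512 · 256 ≡ 624 (mod 713).
Since 624 ≠ 1, base 2 is a Fermat witness: 713 is composite.

624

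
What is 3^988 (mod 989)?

685

3^1 ≡ 3 (mod 989)
3^2 ≡ 3^2 = 9 ≡ 9 (mod 989)
3^4 ≡ 9^2 = 81 ≡ 81 (mod 989)
3^8 ≡ 81^2 = 6561 ≡ 627 (mod 989)
3^16 ≡ 627^2 = 393129 ≡ 496 (mod 989)
3^32 ≡ 496^2 = 246016 ≡ 744 (mod 989)
3^64 ≡ 744^2 = 553536 ≡ 685 (mod 989)
3^128 ≡ 685^2 = 469225 ≡ 439 (mod 989)
3^256 ≡ 439^2 = 192721 ≡ 855 (mod 989)
3^512 ≡ 855^2 = 731025 ≡ 154 (mod 989)
988 = 512 + 256 + 128 + 64 + 16 + 8 + 4 in binary powers of 2.
So 3^988 ≡ 154 · 855 · 439 · 685 · 496 · 627 · 81 ≡ 685 (mod 989).
Since 685 ≠ 1, base 3 is a Fermat witness: 989 is composite.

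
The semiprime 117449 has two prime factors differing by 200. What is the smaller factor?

257

Since p = q + 200, we have 117449 = q(q + 200), so q² + 200q − 117449 = 0.
Discriminant: 200² + 4·117449 = 40000 + 469796 = 509796; √509796 = 714.
q = (−200 + 714)/2 = 257, and p = q + 200 = 457.
Check: 257 · 457 = 117449.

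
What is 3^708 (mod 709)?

3^1 ≡ 3 (mod 709)
3^2 ≡ 3^2 = 9 ≡ 9 (mod 709)
3^4 ≡ 9^2 = 81 ≡ 81 (mod 709)
3^8 ≡ 81^2 = 6561 ≡ 180 (mod 709)
3^16 ≡ 180^2 = 32400 ≡ 495 (mod 709)
3^32 ≡ 495^2 = 245025 ≡ 420 (mod 709)
3^64 ≡ 420^2 = 176400 ≡ 568 (mod 709)
3^128 ≡ 568^2 = 322624 ≡ 29 (mod 709)
3^256 ≡ 29^2 = 841 ≡ 132 (mod 709)
3^512 ≡ 132^2 = 17424 ≡ 408 (mod 709)
708 = 512 + 128 + 64 + 4 in binary powers of 2.
So 3^708 ≡ 408 · 29 · 568 · 81 ≡ 1 (mod 709).
Since the result is 1, base 3 gives no evidence that 709 is composite.

1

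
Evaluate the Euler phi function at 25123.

20736

Factor: 25123 = 7 · 37 · 97.
φ(25123) = (7−1) · (37−1) · (97−1) = 6 · 36 · 96 = 20736.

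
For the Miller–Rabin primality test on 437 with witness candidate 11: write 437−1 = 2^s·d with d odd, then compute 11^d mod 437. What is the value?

182

437 − 1 = 436 = 2^2 · 109, so d = 109.
11^1 ≡ 11 (mod 437)
11^2 ≡ 11^2 = 121 ≡ 121 (mod 437)
11^4 ≡ 121^2 = 14641 ≡ 220 (mod 437)
11^8 ≡ 220^2 = 48400 ≡ 330 (mod 437)
11^16 ≡ 330^2 = 108900 ≡ 87 (mod 437)
11^32 ≡ 87^2 = 7569 ≡ 140 (mod 437)
11^64 ≡ 140^2 = 19600 ≡ 372 (mod 437)
109 = 64 + 32 + 8 + 4 + 1 in binary powers of 2.
So 11^109 ≡ 372 · 140 · 330 · 220 · 11 ≡ 182 (mod 437).
Squaring chain: 182 → 349; never reaches −1, so base 11 is a Miller–Rabin witness that 437 is composite.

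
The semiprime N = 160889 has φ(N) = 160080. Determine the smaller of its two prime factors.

349

φ(n) = (p−1)(q−1) = n − (p+q) + 1, so p + q = 160889 − 160080 + 1 = 810.
p and q are the roots of t² − 810t + 160889 = 0.
Discriminant: 810² − 4·160889 = 656100 − 643556 = 12544; √12544 = 112.
q = (810 − 112)/2 = 349, p = (810 + 112)/2 = 461.
Check: 349 · 461 = 160889.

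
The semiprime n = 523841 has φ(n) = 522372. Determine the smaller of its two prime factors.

φ(n) = (p−1)(q−1) = n − (p+q) + 1, so p + q = 523841 − 522372 + 1 = 1470.
p and q are the roots of t² − 1470t + 523841 = 0.
Discriminant: 1470² − 4·523841 = 2160900 − 2095364 = 65536; √65536 = 256.
q = (1470 − 256)/2 = 607, p = (1470 + 256)/2 = 863.
Check: 607 · 863 = 523841.

607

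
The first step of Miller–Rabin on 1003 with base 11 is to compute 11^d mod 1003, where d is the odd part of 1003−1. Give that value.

1003 − 1 = 1002 = 2^1 · 501, so d = 501.
11^1 ≡ 11 (mod 1003)
11^2 ≡ 11^2 = 121 ≡ 121 (mod 1003)
11^4 ≡ 121^2 = 14641 ≡ 599 (mod 1003)
11^8 ≡ 599^2 = 358801 ≡ 730 (mod 1003)
11^16 ≡ 730^2 = 532900 ≡ 307 (mod 1003)
11^32 ≡ 307^2 = 94249 ≡ 970 (mod 1003)
11^64 ≡ 970^2 = 940900 ≡ 86 (mod 1003)
11^128 ≡ 86^2 = 7396 ≡ 375 (mod 1003)
11^256 ≡ 375^2 = 140625 ≡ 205 (mod 1003)
501 = 256 + 128 + 64 + 32 + 16 + 4 + 1 in binary powers of 2.
So 11^501 ≡ 205 · 375 · 86 · 970 · 307 · 599 · 11 ≡ 214 (mod 1003).
Squaring chain: 214; never reaches −1, so base 11 is a Miller–Rabin witness that 1003 is composite.

214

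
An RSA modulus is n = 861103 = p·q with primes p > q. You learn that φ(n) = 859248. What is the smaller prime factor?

φ(n) = (p−1)(q−1) = n − (p+q) + 1, so p + q = 861103 − 859248 + 1 = 1856.
p and q are the roots of t² − 1856t + 861103 = 0.
Discriminant: 1856² − 4·861103 = 3444736 − 3444412 = 324; √324 = 18.
q = (1856 − 18)/2 = 919, p = (1856 + 18)/2 = 937.
Check: 919 · 937 = 861103.

919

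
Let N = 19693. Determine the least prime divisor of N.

47

19693 is odd.
Digit sum 28, not divisible by 3.
Ends in 3: not divisible by 5.
7: 19693 = 7·2813 + 2
11: 19693 = 11·1790 + 3
13: 19693 = 13·1514 + 11
17: 19693 = 17·1158 + 7
19: 19693 = 19·1036 + 9
23: 19693 = 23·856 + 5
29: 19693 = 29·679 + 2
31: 19693 = 31·635 + 8
37: 19693 = 37·532 + 9
41: 19693 = 41·480 + 13
43: 19693 = 43·457 + 42
47: 19693 = 47·419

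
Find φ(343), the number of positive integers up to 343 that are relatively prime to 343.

Factor: 343 = 7^3.
φ(343) = 7^2·(7−1) = 294.

294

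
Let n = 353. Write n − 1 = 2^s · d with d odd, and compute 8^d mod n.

353 − 1 = 352 = 2^5 · 11, so d = 11.
8^1 ≡ 8 (mod 353)
8^2 ≡ 8^2 = 64 ≡ 64 (mod 353)
8^4 ≡ 64^2 = 4096 ≡ 213 (mod 353)
8^8 ≡ 213^2 = 45369 ≡ 185 (mod 353)
11 = 8 + 2 + 1 in binary powers of 2.
So 8^11 ≡ 185 · 64 · 8 ≡ 116 (mod 353).
Squaring chain: 116 → 42 → 352 → 1 → 1; reaches −1, so base 8 does not prove 353 composite.

116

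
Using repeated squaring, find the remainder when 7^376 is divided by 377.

7^1 ≡ 7 (mod 377)
7^2 ≡ 7^2 = 49 ≡ 49 (mod 377)
7^4 ≡ 49^2 = 2401 ≡ 139 (mod 377)
7^8 ≡ 139^2 = 19321 ≡ 94 (mod 377)
7^16 ≡ 94^2 = 8836 ≡ 165 (mod 377)
7^32 ≡ 165^2 = 27225 ≡ 81 (mod 377)
7^64 ≡ 81^2 = 6561 ≡ 152 (mod 377)
7^128 ≡ 152^2 = 23104 ≡ 107 (mod 377)
7^256 ≡ 107^2 = 11449 ≡ 139 (mod 377)
376 = 256 + 64 + 32 + 16 + 8 in binary powers of 2.
So 7^376 ≡ 139 · 152 · 81 · 165 · 94 ≡ 74 (mod 377).
Since 74 ≠ 1, base 7 is a Fermat witness: 377 is composite.

74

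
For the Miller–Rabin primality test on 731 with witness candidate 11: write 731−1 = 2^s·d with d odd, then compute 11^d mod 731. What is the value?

731 − 1 = 730 = 2^1 · 365, so d = 365.
11^1 ≡ 11 (mod 731)
11^2 ≡ 11^2 = 121 ≡ 121 (mod 731)
11^4 ≡ 121^2 = 14641 ≡ 21 (mod 731)
11^8 ≡ 21^2 = 441 ≡ 441 (mod 731)
11^16 ≡ 441^2 = 194481 ≡ 35 (mod 731)
11^32 ≡ 35^2 = 1225 ≡ 494 (mod 731)
11^64 ≡ 494^2 = 244036 ≡ 613 (mod 731)
11^128 ≡ 613^2 = 375769 ≡ 35 (mod 731)
11^256 ≡ 35^2 = 1225 ≡ 494 (mod 731)
365 = 256 + 64 + 32 + 8 + 4 + 1 in binary powers of 2.
So 11^365 ≡ 494 · 613 · 494 · 441 · 21 · 11 ≡ 398 (mod 731).
Squaring chain: 398; never reaches −1, so base 11 is a Miller–Rabin witness that 731 is composite.

398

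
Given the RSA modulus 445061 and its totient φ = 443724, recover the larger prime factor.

719

φ(n) = (p−1)(q−1) = n − (p+q) + 1, so p + q = 445061 − 443724 + 1 = 1338.
p and q are the roots of t² − 1338t + 445061 = 0.
Discriminant: 1338² − 4·445061 = 1790244 − 1780244 = 10000; √10000 = 100.
q = (1338 − 100)/2 = 619, p = (1338 + 100)/2 = 719.
Check: 619 · 719 = 445061.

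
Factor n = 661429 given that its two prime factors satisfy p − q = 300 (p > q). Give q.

Since p = q + 300, we have 661429 = q(q + 300), so q² + 300q − 661429 = 0.
Discriminant: 300² + 4·661429 = 90000 + 2645716 = 2735716; √2735716 = 1654.
q = (−300 + 1654)/2 = 677, and p = q + 300 = 977.
Check: 677 · 977 = 661429.

677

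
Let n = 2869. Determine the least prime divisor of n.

19

2869 is odd.
Digit sum 25, not divisible by 3.
Ends in 9: not divisible by 5.
7: 2869 = 7·409 + 6
11: 2869 = 11·260 + 9
13: 2869 = 13·220 + 9
17: 2869 = 17·168 + 13
19: 2869 = 19·151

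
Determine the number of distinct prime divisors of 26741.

3

26741 = 11^2 · 221
221 = 13 · 17
26741 = 11^2 · 13 · 17, which has 3 distinct prime factors.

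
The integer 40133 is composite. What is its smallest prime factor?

67

40133 is odd.
Digit sum 11, not divisible by 3.
Ends in 3: not divisible by 5.
7: 40133 = 7·5733 + 2
11: 40133 = 11·3648 + 5
13: 40133 = 13·3087 + 2
17: 40133 = 17·2360 + 13
19: 40133 = 19·2112 + 5
23: 40133 = 23·1744 + 21
29: 40133 = 29·1383 + 26
31: 40133 = 31·1294 + 19
37: 40133 = 37·1084 + 25
41: 40133 = 41·978 + 35
43: 40133 = 43·933 + 14
47: 40133 = 47·853 + 42
53: 40133 = 53·757 + 12
59: 40133 = 59·680 + 13
61: 40133 = 61·657 + 56
67: 40133 = 67·599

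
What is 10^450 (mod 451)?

10^1 ≡ 10 (mod 451)
10^2 ≡ 10^2 = 100 ≡ 100 (mod 451)
10^4 ≡ 100^2 = 10000 ≡ 78 (mod 451)
10^8 ≡ 78^2 = 6084 ≡ 221 (mod 451)
10^16 ≡ 221^2 = 48841 ≡ 133 (mod 451)
10^32 ≡ 133^2 = 17689 ≡ 100 (mod 451)
10^64 ≡ 100^2 = 10000 ≡ 78 (mod 451)
10^128 ≡ 78^2 = 6084 ≡ 221 (mod 451)
10^256 ≡ 221^2 = 48841 ≡ 133 (mod 451)
450 = 256 + 128 + 64 + 2 in binary powers of 2.
So 10^450 ≡ 133 · 221 · 78 · 100 ≡ 1 (mod 451).
Since the result is 1, base 10 gives no evidence that 451 is composite.

1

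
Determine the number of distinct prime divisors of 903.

3

903 = 3 · 301
301 = 7 · 43
903 = 3 · 7 · 43, which has 3 distinct prime factors.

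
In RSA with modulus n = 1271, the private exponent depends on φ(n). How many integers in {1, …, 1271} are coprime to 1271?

Factor: 1271 = 31 · 41.
φ(1271) = (31−1) · (41−1) = 30 · 40 = 1200.

1200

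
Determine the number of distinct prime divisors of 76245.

5

76245 = 3 · 25415
25415 = 5 · 5083
5083 = 13 · 391
391 = 17 · 23
76245 = 3 · 5 · 13 · 17 · 23, which has 5 distinct prime factors.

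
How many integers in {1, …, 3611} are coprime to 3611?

3432

Factor: 3611 = 23 · 157.
φ(3611) = (23−1) · (157−1) = 22 · 156 = 3432.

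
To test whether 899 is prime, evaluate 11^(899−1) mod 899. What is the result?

11^1 ≡ 11 (mod 899)
11^2 ≡ 11^2 = 121 ≡ 121 (mod 899)
11^4 ≡ 121^2 = 14641 ≡ 257 (mod 899)
11^8 ≡ 257^2 = 66049 ≡ 422 (mod 899)
11^16 ≡ 422^2 = 178084 ≡ 82 (mod 899)
11^32 ≡ 82^2 = 6724 ≡ 431 (mod 899)
11^64 ≡ 431^2 = 185761 ≡ 567 (mod 899)
11^128 ≡ 567^2 = 321489 ≡ 546 (mod 899)
11^256 ≡ 546^2 = 298116 ≡ 547 (mod 899)
11^512 ≡ 547^2 = 299209 ≡ 741 (mod 899)
898 = 512 + 256 + 128 + 2 in binary powers of 2.
So 11^898 ≡ 741 · 547 · 546 · 121 ≡ 382 (mod 899).
Since 382 ≠ 1, base 11 is a Fermat witness: 899 is composite.

382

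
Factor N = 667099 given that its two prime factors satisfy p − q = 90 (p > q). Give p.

Since p = q + 90, we have 667099 = q(q + 90), so q² + 90q − 667099 = 0.
Discriminant: 90² + 4·667099 = 8100 + 2668396 = 2676496; √2676496 = 1636.
q = (−90 + 1636)/2 = 773, and p = q + 90 = 863.
Check: 773 · 863 = 667099.

863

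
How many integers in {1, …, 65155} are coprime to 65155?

Factor: 65155 = 5 · 83 · 157.
φ(65155) = (5−1) · (83−1) · (157−1) = 4 · 82 · 156 = 51168.

51168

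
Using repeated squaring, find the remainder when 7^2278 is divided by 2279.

982

7^1 ≡ 7 (mod 2279)
7^2 ≡ 7^2 = 49 ≡ 49 (mod 2279)
7^4 ≡ 49^2 = 2401 ≡ 122 (mod 2279)
7^8 ≡ 122^2 = 14884 ≡ 1210 (mod 2279)
7^16 ≡ 1210^2 = 1464100 ≡ 982 (mod 2279)
7^32 ≡ 982^2 = 964324 ≡ 307 (mod 2279)
7^64 ≡ 307^2 = 94249 ≡ 810 (mod 2279)
7^128 ≡ 810^2 = 656100 ≡ 2027 (mod 2279)
7^256 ≡ 2027^2 = 4108729 ≡ 1971 (mod 2279)
7^512 ≡ 1971^2 = 3884841 ≡ 1425 (mod 2279)
7^1024 ≡ 1425^2 = 2030625 ≡ 36 (mod 2279)
7^2048 ≡ 36^2 = 1296 ≡ 1296 (mod 2279)
2278 = 2048 + 128 + 64 + 32 + 4 + 2 in binary powers of 2.
So 7^2278 ≡ 1296 · 2027 · 810 · 307 · 122 · 49 ≡ 982 (mod 2279).
Since 982 ≠ 1, base 7 is a Fermat witness: 2279 is composite.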